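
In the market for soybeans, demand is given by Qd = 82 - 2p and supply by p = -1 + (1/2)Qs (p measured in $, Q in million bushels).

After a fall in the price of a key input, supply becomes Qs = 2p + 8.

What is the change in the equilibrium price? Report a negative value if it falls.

Original equilibrium: 82 - 2p = 2p + 2 gives 80 = 4p, so p = 20 and Q = 42.
The shock moves the curves to Qd = 82 - 2p and Qs = 2p + 8.
Equate the new curves: 82 - 2p = 2p + 8, giving 74 = 4p, p = 18.5, Q = 45.
Δp = 18.5 − 20 = -1.5.

-1.5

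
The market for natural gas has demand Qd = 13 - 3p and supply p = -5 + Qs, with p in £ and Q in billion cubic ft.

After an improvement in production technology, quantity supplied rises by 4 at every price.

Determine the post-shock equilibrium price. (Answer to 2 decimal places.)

1.00

Initially, 13 - 3p = p + 5, so 8 = 4p and p = 2, Q = 7.
The shock moves the curves to Qd = 13 - 3p and Qs = p + 9.
Clearing the new market: 13 - 3p = p + 9, so p = 1 and Q = 10.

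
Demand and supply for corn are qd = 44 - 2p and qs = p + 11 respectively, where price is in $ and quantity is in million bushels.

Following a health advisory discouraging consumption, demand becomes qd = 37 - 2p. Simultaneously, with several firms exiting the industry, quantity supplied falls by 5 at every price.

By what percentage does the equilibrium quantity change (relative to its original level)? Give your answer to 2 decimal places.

Before the shock: 44 - 2p = p + 11 ⇒ 33 = 3p ⇒ p = 11, q = 22.
After the shift, demand is qd = 37 - 2p and supply is qs = p + 6.
Equate the new curves: 37 - 2p = p + 6, giving 31 = 3p, p = 31/3 ≈ 10.3333, q = 49/3 ≈ 16.3333.
%Δq = (16.3333 − 22) / 22 × 100 = -25.76%.

-25.76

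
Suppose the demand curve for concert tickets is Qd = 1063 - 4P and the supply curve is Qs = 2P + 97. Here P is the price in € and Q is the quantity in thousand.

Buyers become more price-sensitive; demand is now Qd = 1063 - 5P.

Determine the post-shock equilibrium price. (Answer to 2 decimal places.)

138.00

Original equilibrium: 1063 - 4P = 2P + 97 gives 966 = 6P, so P = 161 and Q = 419.
The shock moves the curves to Qd = 1063 - 5P and Qs = 2P + 97.
Equate the new curves: 1063 - 5P = 2P + 97, giving 966 = 7P, P = 138, Q = 373.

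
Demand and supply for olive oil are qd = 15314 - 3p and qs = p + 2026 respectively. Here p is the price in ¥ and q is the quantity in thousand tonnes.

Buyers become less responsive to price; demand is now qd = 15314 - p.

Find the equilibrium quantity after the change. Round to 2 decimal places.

Original equilibrium: 15314 - 3p = p + 2026 gives 13288 = 4p, so p = 3322 and q = 5348.
The new curves are qd = 15314 - p (demand) and qs = p + 2026 (supply).
Equate the new curves: 15314 - p = p + 2026, giving 13288 = 2p, p = 6644, q = 8670.

8670.00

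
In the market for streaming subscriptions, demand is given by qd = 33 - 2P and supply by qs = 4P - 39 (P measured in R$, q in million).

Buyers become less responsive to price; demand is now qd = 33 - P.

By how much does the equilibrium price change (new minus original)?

+2.4

Original equilibrium: 33 - 2P = 4P - 39 gives 72 = 6P, so P = 12 and q = 9.
The new curves are qd = 33 - P (demand) and qs = 4P - 39 (supply).
Setting them equal: 33 - P = 4P - 39 → 72 = 5P, so P = 14.4 and q = 18.6.
ΔP = 14.4 − 12 = +2.4.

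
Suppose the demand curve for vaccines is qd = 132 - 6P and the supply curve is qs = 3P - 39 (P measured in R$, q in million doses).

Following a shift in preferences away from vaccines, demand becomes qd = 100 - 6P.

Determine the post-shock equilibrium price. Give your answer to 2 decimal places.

15.44

Initially, 132 - 6P = 3P - 39, so 171 = 9P and P = 19, q = 18.
The shock moves the curves to qd = 100 - 6P and qs = 3P - 39.
Equate the new curves: 100 - 6P = 3P - 39, giving 139 = 9P, P = 139/9 ≈ 15.4444, q = 22/3 ≈ 7.3333.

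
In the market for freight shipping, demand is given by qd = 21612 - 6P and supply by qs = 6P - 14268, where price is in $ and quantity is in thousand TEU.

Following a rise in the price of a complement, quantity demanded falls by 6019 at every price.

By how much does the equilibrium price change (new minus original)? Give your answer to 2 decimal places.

-501.58

Initially, 21612 - 6P = 6P - 14268, so 35880 = 12P and P = 2990, q = 3672.
After the shift, demand is qd = 15593 - 6P and supply is qs = 6P - 14268.
Setting them equal: 15593 - 6P = 6P - 14268 → 29861 = 12P, so P = 29861/12 ≈ 2488.4167 and q = 662.5.
ΔP = 2488.4167 − 2990 = -501.58.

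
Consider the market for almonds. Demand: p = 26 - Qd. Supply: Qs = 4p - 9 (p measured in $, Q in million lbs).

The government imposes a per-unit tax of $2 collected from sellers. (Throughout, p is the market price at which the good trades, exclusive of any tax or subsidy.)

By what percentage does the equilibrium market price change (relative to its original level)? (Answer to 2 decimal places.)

+22.86

Initially, 26 - p = 4p - 9, so 35 = 5p and p = 7, Q = 19.
Since sellers keep the price net of the tax, the effective supply curve becomes Qs = 4p - 17.
Setting them equal: 26 - p = 4p - 17 → 43 = 5p, so p = 8.6 and Q = 17.4.
%Δp = (8.6 − 7) / 7 × 100 = +22.86%.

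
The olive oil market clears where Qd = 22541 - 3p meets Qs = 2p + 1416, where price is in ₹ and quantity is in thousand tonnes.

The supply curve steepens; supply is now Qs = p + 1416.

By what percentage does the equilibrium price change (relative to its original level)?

+25

Original equilibrium: 22541 - 3p = 2p + 1416 gives 21125 = 5p, so p = 4225 and Q = 9866.
The new curves are Qd = 22541 - 3p (demand) and Qs = p + 1416 (supply).
Setting them equal: 22541 - 3p = p + 1416 → 21125 = 4p, so p = 5281.25 and Q = 6697.25.
%Δp = (5281.25 − 4225) / 4225 × 100 = +25%.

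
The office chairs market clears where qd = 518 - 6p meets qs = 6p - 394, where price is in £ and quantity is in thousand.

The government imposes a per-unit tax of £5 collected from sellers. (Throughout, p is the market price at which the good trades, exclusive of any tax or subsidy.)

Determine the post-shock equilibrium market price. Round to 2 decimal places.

Solve the original market: 518 - 6p = 6p - 394, hence p = 76 and q = 62.
Since sellers keep the price net of the tax, the effective supply curve becomes qs = 6p - 424.
New equilibrium: 518 - 6p = 6p - 424 ⇒ 942 = 12p ⇒ p = 78.5, q = 47.

78.50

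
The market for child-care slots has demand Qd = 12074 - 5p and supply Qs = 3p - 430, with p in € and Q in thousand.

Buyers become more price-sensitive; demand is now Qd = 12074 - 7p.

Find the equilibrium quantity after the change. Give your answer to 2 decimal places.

Initially, 12074 - 5p = 3p - 430, so 12504 = 8p and p = 1563, Q = 4259.
With the change applied: demand Qd = 12074 - 7p, supply Qs = 3p - 430.
Equate the new curves: 12074 - 7p = 3p - 430, giving 12504 = 10p, p = 1250.4, Q = 3321.2.

3321.20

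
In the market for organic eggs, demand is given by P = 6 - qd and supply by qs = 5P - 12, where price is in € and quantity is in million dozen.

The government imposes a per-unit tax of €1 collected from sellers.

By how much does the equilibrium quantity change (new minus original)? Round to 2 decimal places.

Original equilibrium: 6 - P = 5P - 12 gives 18 = 6P, so P = 3 and q = 3.
Since sellers keep the price net of the tax, the effective supply curve becomes qs = 5P - 17.
Equate the new curves: 6 - P = 5P - 17, giving 23 = 6P, P = 23/6 ≈ 3.8333, q = 13/6 ≈ 2.1667.
Δq = 2.1667 − 3 = -0.83.

-0.83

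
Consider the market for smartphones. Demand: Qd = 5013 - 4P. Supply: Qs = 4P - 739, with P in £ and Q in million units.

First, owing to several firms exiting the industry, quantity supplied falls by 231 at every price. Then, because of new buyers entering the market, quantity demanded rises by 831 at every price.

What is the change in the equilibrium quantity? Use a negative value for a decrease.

+300

Before the shock: 5013 - 4P = 4P - 739 ⇒ 5752 = 8P ⇒ P = 719, Q = 2137.
With the change applied: demand Qd = 5844 - 4P, supply Qs = 4P - 970.
Setting them equal: 5844 - 4P = 4P - 970 → 6814 = 8P, so P = 851.75 and Q = 2437.
ΔQ = 2437 − 2137 = +300.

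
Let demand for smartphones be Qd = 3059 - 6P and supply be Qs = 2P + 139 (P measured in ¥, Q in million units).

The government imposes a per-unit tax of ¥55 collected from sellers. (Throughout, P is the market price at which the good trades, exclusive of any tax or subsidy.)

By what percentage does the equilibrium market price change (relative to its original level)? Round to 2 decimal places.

+3.77

Original equilibrium: 3059 - 6P = 2P + 139 gives 2920 = 8P, so P = 365 and Q = 869.
Since sellers keep the price net of the tax, the effective supply curve becomes Qs = 2P + 29.
Setting them equal: 3059 - 6P = 2P + 29 → 3030 = 8P, so P = 378.75 and Q = 786.5.
%ΔP = (378.75 − 365) / 365 × 100 = +3.77%.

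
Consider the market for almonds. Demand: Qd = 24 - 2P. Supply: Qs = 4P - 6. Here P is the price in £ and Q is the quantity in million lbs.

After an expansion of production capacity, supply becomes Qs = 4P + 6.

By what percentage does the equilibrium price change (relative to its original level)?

Before the shock: 24 - 2P = 4P - 6 ⇒ 30 = 6P ⇒ P = 5, Q = 14.
The shock moves the curves to Qd = 24 - 2P and Qs = 4P + 6.
Clearing the new market: 24 - 2P = 4P + 6, so P = 3 and Q = 18.
%ΔP = (3 − 5) / 5 × 100 = -40%.

-40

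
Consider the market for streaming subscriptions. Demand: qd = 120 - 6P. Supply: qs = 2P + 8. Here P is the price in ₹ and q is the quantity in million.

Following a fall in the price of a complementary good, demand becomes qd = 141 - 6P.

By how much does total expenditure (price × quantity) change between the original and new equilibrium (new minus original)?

Initially, 120 - 6P = 2P + 8, so 112 = 8P and P = 14, q = 36.
The shock moves the curves to qd = 141 - 6P and qs = 2P + 8.
Setting them equal: 141 - 6P = 2P + 8 → 133 = 8P, so P = 16.625 and q = 41.25.
Expenditure moves from 14×36 = 504 to 16.625×41.25 = 685.78125; change = +181.78125.

+181.78125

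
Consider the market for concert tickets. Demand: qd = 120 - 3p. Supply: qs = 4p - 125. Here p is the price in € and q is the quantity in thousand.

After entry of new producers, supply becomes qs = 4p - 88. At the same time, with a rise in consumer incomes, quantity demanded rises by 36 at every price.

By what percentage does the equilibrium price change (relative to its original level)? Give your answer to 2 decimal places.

Initially, 120 - 3p = 4p - 125, so 245 = 7p and p = 35, q = 15.
After the shift, demand is qd = 156 - 3p and supply is qs = 4p - 88.
Equate the new curves: 156 - 3p = 4p - 88, giving 244 = 7p, p = 244/7 ≈ 34.8571, q = 360/7 ≈ 51.4286.
%Δp = (34.8571 − 35) / 35 × 100 = -0.41%.

-0.41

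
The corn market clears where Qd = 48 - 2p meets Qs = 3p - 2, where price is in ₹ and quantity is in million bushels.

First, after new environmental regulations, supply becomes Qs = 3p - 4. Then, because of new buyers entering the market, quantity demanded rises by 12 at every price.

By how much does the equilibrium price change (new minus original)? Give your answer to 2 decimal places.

+2.80

Solve the original market: 48 - 2p = 3p - 2, hence p = 10 and Q = 28.
With the change applied: demand Qd = 60 - 2p, supply Qs = 3p - 4.
New equilibrium: 60 - 2p = 3p - 4 ⇒ 64 = 5p ⇒ p = 12.8, Q = 34.4.
Δp = 12.8 − 10 = +2.80.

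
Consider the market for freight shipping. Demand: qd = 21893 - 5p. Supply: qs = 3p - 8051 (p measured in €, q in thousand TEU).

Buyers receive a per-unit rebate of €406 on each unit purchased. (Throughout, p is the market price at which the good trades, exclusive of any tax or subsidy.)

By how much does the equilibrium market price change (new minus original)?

Solve the original market: 21893 - 5p = 3p - 8051, hence p = 3743 and q = 3178.
Since buyers' out-of-pocket price is the market price minus the rebate, the effective demand curve becomes qd = 23923 - 5p.
Clearing the new market: 23923 - 5p = 3p - 8051, so p = 3996.75 and q = 3939.25.
Δp = 3996.75 − 3743 = +253.75.

+253.75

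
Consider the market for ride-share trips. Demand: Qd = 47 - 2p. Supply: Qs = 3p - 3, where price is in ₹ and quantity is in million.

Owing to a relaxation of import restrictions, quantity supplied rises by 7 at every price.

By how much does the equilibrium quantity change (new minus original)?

+2.8

Solve the original market: 47 - 2p = 3p - 3, hence p = 10 and Q = 27.
The new curves are Qd = 47 - 2p (demand) and Qs = 3p + 4 (supply).
Clearing the new market: 47 - 2p = 3p + 4, so p = 8.6 and Q = 29.8.
ΔQ = 29.8 − 27 = +2.8.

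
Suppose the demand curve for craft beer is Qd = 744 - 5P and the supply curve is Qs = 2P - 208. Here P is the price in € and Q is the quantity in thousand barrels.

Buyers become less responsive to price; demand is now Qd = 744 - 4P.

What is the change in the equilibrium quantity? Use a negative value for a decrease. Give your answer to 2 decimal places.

Initially, 744 - 5P = 2P - 208, so 952 = 7P and P = 136, Q = 64.
With the change applied: demand Qd = 744 - 4P, supply Qs = 2P - 208.
Setting them equal: 744 - 4P = 2P - 208 → 952 = 6P, so P = 476/3 ≈ 158.6667 and Q = 328/3 ≈ 109.3333.
ΔQ = 109.3333 − 64 = +45.33.

+45.33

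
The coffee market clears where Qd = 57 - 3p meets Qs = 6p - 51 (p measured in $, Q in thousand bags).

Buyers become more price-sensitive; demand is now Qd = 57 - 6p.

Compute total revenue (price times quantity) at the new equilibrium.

Before the shock: 57 - 3p = 6p - 51 ⇒ 108 = 9p ⇒ p = 12, Q = 21.
The new curves are Qd = 57 - 6p (demand) and Qs = 6p - 51 (supply).
New equilibrium: 57 - 6p = 6p - 51 ⇒ 108 = 12p ⇒ p = 9, Q = 3.
New expenditure = 9 × 3 = 27.

27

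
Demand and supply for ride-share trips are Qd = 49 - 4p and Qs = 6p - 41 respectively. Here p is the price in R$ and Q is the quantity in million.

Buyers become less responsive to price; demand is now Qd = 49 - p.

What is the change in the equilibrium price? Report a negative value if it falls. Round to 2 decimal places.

+3.86

Before the shock: 49 - 4p = 6p - 41 ⇒ 90 = 10p ⇒ p = 9, Q = 13.
With the change applied: demand Qd = 49 - p, supply Qs = 6p - 41.
Clearing the new market: 49 - p = 6p - 41, so p = 90/7 ≈ 12.8571 and Q = 253/7 ≈ 36.1429.
Δp = 12.8571 − 9 = +3.86.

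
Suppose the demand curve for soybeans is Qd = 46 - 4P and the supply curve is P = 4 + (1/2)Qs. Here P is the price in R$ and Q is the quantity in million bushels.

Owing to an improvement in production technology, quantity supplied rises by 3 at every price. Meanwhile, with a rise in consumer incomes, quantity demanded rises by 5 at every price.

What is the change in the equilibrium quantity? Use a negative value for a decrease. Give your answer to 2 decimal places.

Solve the original market: 46 - 4P = 2P - 8, hence P = 9 and Q = 10.
After the shift, demand is Qd = 51 - 4P and supply is Qs = 2P - 5.
New equilibrium: 51 - 4P = 2P - 5 ⇒ 56 = 6P ⇒ P = 28/3 ≈ 9.3333, Q = 41/3 ≈ 13.6667.
ΔQ = 13.6667 − 10 = +3.67.

+3.67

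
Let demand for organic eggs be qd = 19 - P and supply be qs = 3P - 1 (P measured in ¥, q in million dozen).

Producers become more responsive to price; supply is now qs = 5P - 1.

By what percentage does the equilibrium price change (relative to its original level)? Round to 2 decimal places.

Initially, 19 - P = 3P - 1, so 20 = 4P and P = 5, q = 14.
The new curves are qd = 19 - P (demand) and qs = 5P - 1 (supply).
Setting them equal: 19 - P = 5P - 1 → 20 = 6P, so P = 10/3 ≈ 3.3333 and q = 47/3 ≈ 15.6667.
%ΔP = (3.3333 − 5) / 5 × 100 = -33.33%.

-33.33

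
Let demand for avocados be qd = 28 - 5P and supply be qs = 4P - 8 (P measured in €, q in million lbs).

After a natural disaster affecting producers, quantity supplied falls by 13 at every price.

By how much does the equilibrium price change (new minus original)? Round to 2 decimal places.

+1.44

Solve the original market: 28 - 5P = 4P - 8, hence P = 4 and q = 8.
After the shift, demand is qd = 28 - 5P and supply is qs = 4P - 21.
Equate the new curves: 28 - 5P = 4P - 21, giving 49 = 9P, P = 49/9 ≈ 5.4444, q = 7/9 ≈ 0.7778.
ΔP = 5.4444 − 4 = +1.44.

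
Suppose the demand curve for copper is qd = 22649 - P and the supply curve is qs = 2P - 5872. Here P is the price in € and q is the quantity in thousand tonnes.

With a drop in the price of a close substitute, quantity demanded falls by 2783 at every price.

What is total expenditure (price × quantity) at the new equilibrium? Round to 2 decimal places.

Before the shock: 22649 - P = 2P - 5872 ⇒ 28521 = 3P ⇒ P = 9507, q = 13142.
The new curves are qd = 19866 - P (demand) and qs = 2P - 5872 (supply).
Equate the new curves: 19866 - P = 2P - 5872, giving 25738 = 3P, P = 25738/3 ≈ 8579.3333, q = 33860/3 ≈ 11286.6667.
New expenditure = 8579.3333 × 11286.6667 = 96832075.56.

96832075.56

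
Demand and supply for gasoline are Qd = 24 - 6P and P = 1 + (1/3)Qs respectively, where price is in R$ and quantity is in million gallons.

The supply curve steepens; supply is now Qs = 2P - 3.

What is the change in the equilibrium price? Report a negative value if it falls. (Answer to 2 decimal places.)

+0.38

Original equilibrium: 24 - 6P = 3P - 3 gives 27 = 9P, so P = 3 and Q = 6.
With the change applied: demand Qd = 24 - 6P, supply Qs = 2P - 3.
Equate the new curves: 24 - 6P = 2P - 3, giving 27 = 8P, P = 3.375, Q = 3.75.
ΔP = 3.375 − 3 = +0.38.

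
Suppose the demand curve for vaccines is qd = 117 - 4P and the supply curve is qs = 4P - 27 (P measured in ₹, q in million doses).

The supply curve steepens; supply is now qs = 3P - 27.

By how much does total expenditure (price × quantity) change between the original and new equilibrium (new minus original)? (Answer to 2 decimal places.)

Solve the original market: 117 - 4P = 4P - 27, hence P = 18 and q = 45.
With the change applied: demand qd = 117 - 4P, supply qs = 3P - 27.
New equilibrium: 117 - 4P = 3P - 27 ⇒ 144 = 7P ⇒ P = 144/7 ≈ 20.5714, q = 243/7 ≈ 34.7143.
Expenditure moves from 18×45 = 810 to 20.5714×34.7143 = 714.1224; change = -95.88.

-95.88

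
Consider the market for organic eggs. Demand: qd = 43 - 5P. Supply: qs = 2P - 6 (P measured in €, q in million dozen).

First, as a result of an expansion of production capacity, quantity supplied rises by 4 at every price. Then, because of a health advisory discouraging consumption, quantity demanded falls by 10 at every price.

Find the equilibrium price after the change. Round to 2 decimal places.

5.00

Initially, 43 - 5P = 2P - 6, so 49 = 7P and P = 7, q = 8.
After the shift, demand is qd = 33 - 5P and supply is qs = 2P - 2.
Clearing the new market: 33 - 5P = 2P - 2, so P = 5 and q = 8.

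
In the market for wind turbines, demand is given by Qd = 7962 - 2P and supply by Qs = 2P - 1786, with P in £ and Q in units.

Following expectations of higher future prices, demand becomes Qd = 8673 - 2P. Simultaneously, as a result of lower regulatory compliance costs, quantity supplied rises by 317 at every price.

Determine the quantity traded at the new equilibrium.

Original equilibrium: 7962 - 2P = 2P - 1786 gives 9748 = 4P, so P = 2437 and Q = 3088.
The shock moves the curves to Qd = 8673 - 2P and Qs = 2P - 1469.
Clearing the new market: 8673 - 2P = 2P - 1469, so P = 2535.5 and Q = 3602.

3602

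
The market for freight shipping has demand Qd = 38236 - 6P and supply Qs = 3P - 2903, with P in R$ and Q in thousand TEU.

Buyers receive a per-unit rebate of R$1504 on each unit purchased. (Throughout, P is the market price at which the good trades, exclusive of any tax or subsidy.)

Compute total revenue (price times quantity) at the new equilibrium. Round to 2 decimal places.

Original equilibrium: 38236 - 6P = 3P - 2903 gives 41139 = 9P, so P = 4571 and Q = 10810.
Since buyers' out-of-pocket price is the market price minus the rebate, the effective demand curve becomes Qd = 47260 - 6P.
New equilibrium: 47260 - 6P = 3P - 2903 ⇒ 50163 = 9P ⇒ P = 16721/3 ≈ 5573.6667, Q = 13818.
New expenditure = 5573.6667 × 13818 = 77016926.00.

77016926.00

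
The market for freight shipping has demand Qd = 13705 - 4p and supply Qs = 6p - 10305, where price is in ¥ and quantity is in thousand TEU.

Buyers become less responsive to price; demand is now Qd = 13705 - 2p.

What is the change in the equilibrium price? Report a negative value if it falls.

Before the shock: 13705 - 4p = 6p - 10305 ⇒ 24010 = 10p ⇒ p = 2401, Q = 4101.
The shock moves the curves to Qd = 13705 - 2p and Qs = 6p - 10305.
Setting them equal: 13705 - 2p = 6p - 10305 → 24010 = 8p, so p = 3001.25 and Q = 7702.5.
Δp = 3001.25 − 2401 = +600.25.

+600.25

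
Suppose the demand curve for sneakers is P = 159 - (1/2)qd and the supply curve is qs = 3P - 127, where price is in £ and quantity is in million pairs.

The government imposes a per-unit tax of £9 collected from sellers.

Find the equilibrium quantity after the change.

Before the shock: 318 - 2P = 3P - 127 ⇒ 445 = 5P ⇒ P = 89, q = 140.
Since sellers keep the price net of the tax, the effective supply curve becomes qs = 3P - 154.
New equilibrium: 318 - 2P = 3P - 154 ⇒ 472 = 5P ⇒ P = 94.4, q = 129.2.

129.2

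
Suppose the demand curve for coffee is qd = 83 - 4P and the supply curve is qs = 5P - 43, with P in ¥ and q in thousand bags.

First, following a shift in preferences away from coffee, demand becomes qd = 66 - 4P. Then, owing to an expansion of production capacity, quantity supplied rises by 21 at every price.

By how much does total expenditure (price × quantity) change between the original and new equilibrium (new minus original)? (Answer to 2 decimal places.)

-115.09

Before the shock: 83 - 4P = 5P - 43 ⇒ 126 = 9P ⇒ P = 14, q = 27.
The shock moves the curves to qd = 66 - 4P and qs = 5P - 22.
Clearing the new market: 66 - 4P = 5P - 22, so P = 88/9 ≈ 9.7778 and q = 242/9 ≈ 26.8889.
Expenditure moves from 14×27 = 378 to 9.7778×26.8889 = 262.9136; change = -115.09.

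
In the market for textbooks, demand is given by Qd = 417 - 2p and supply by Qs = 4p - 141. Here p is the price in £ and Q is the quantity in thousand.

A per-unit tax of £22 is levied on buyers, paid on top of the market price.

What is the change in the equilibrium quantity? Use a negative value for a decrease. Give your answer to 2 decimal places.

-29.33

Before the shock: 417 - 2p = 4p - 141 ⇒ 558 = 6p ⇒ p = 93, Q = 231.
Since buyers pay the price plus the tax, the effective demand curve becomes Qd = 373 - 2p.
Equate the new curves: 373 - 2p = 4p - 141, giving 514 = 6p, p = 257/3 ≈ 85.6667, Q = 605/3 ≈ 201.6667.
ΔQ = 201.6667 − 231 = -29.33.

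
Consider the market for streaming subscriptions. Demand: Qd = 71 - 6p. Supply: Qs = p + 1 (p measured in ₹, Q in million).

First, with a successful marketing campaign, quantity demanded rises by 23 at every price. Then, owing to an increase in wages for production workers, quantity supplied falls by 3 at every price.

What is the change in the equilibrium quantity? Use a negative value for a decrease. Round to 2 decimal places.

Before the shock: 71 - 6p = p + 1 ⇒ 70 = 7p ⇒ p = 10, Q = 11.
The new curves are Qd = 94 - 6p (demand) and Qs = p - 2 (supply).
New equilibrium: 94 - 6p = p - 2 ⇒ 96 = 7p ⇒ p = 96/7 ≈ 13.7143, Q = 82/7 ≈ 11.7143.
ΔQ = 11.7143 − 11 = +0.71.

+0.71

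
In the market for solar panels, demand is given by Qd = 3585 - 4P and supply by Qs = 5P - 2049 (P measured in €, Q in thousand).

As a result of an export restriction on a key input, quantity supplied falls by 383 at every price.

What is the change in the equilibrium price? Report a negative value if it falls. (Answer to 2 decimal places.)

Before the shock: 3585 - 4P = 5P - 2049 ⇒ 5634 = 9P ⇒ P = 626, Q = 1081.
With the change applied: demand Qd = 3585 - 4P, supply Qs = 5P - 2432.
Clearing the new market: 3585 - 4P = 5P - 2432, so P = 6017/9 ≈ 668.5556 and Q = 8197/9 ≈ 910.7778.
ΔP = 668.5556 − 626 = +42.56.

+42.56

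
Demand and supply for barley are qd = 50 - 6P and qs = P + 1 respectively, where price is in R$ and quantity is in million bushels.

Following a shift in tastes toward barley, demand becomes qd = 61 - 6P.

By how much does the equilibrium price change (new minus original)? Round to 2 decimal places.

Initially, 50 - 6P = P + 1, so 49 = 7P and P = 7, q = 8.
With the change applied: demand qd = 61 - 6P, supply qs = P + 1.
Equate the new curves: 61 - 6P = P + 1, giving 60 = 7P, P = 60/7 ≈ 8.5714, q = 67/7 ≈ 9.5714.
ΔP = 8.5714 − 7 = +1.57.

+1.57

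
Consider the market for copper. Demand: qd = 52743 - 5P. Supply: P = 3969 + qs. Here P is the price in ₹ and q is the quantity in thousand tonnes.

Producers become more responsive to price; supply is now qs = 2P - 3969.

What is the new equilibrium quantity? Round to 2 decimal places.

12234.43

Original equilibrium: 52743 - 5P = P - 3969 gives 56712 = 6P, so P = 9452 and q = 5483.
After the shift, demand is qd = 52743 - 5P and supply is qs = 2P - 3969.
Equate the new curves: 52743 - 5P = 2P - 3969, giving 56712 = 7P, P = 56712/7 ≈ 8101.7143, q = 85641/7 ≈ 12234.4286.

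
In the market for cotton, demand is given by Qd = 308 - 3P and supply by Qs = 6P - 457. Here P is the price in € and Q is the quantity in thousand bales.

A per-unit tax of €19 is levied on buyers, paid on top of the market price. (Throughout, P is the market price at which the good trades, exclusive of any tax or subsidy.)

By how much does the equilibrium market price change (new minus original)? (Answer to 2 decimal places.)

-6.33

Before the shock: 308 - 3P = 6P - 457 ⇒ 765 = 9P ⇒ P = 85, Q = 53.
Since buyers pay the price plus the tax, the effective demand curve becomes Qd = 251 - 3P.
Setting them equal: 251 - 3P = 6P - 457 → 708 = 9P, so P = 236/3 ≈ 78.6667 and Q = 15.
ΔP = 78.6667 − 85 = -6.33.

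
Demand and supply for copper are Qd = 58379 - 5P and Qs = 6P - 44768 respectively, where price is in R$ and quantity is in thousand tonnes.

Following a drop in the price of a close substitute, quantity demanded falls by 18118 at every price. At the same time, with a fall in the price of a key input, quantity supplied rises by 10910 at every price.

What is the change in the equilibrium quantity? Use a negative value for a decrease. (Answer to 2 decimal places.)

-4923.45

Solve the original market: 58379 - 5P = 6P - 44768, hence P = 9377 and Q = 11494.
The shock moves the curves to Qd = 40261 - 5P and Qs = 6P - 33858.
Setting them equal: 40261 - 5P = 6P - 33858 → 74119 = 11P, so P = 74119/11 ≈ 6738.0909 and Q = 72276/11 ≈ 6570.5455.
ΔQ = 6570.5455 − 11494 = -4923.45.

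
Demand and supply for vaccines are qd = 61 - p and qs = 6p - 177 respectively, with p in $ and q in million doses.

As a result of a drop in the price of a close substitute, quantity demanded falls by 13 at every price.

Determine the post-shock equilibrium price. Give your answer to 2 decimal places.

32.14

Original equilibrium: 61 - p = 6p - 177 gives 238 = 7p, so p = 34 and q = 27.
After the shift, demand is qd = 48 - p and supply is qs = 6p - 177.
Setting them equal: 48 - p = 6p - 177 → 225 = 7p, so p = 225/7 ≈ 32.1429 and q = 111/7 ≈ 15.8571.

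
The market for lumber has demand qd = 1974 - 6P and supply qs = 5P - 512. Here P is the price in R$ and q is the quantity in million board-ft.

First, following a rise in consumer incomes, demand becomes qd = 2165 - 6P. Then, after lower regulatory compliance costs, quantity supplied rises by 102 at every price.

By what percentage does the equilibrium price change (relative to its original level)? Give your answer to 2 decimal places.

+3.58

Initially, 1974 - 6P = 5P - 512, so 2486 = 11P and P = 226, q = 618.
With the change applied: demand qd = 2165 - 6P, supply qs = 5P - 410.
Equate the new curves: 2165 - 6P = 5P - 410, giving 2575 = 11P, P = 2575/11 ≈ 234.0909, q = 8365/11 ≈ 760.4545.
%ΔP = (234.0909 − 226) / 226 × 100 = +3.58%.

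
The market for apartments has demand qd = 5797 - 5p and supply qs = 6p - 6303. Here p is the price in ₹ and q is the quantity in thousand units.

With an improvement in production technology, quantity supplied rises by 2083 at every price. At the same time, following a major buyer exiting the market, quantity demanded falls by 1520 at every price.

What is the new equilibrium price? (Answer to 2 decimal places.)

772.45

Solve the original market: 5797 - 5p = 6p - 6303, hence p = 1100 and q = 297.
The new curves are qd = 4277 - 5p (demand) and qs = 6p - 4220 (supply).
Equate the new curves: 4277 - 5p = 6p - 4220, giving 8497 = 11p, p = 8497/11 ≈ 772.4545, q = 4562/11 ≈ 414.7273.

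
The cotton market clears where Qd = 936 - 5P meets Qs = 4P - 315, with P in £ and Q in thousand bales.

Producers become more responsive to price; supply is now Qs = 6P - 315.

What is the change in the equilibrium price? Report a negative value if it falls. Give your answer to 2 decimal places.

-25.27

Initially, 936 - 5P = 4P - 315, so 1251 = 9P and P = 139, Q = 241.
With the change applied: demand Qd = 936 - 5P, supply Qs = 6P - 315.
Equate the new curves: 936 - 5P = 6P - 315, giving 1251 = 11P, P = 1251/11 ≈ 113.7273, Q = 4041/11 ≈ 367.3636.
ΔP = 113.7273 − 139 = -25.27.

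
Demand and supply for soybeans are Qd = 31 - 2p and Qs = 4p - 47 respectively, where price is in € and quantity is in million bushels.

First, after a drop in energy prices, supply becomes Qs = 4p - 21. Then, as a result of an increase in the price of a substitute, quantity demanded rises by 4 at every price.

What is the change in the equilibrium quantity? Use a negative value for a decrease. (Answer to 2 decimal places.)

+11.33

Solve the original market: 31 - 2p = 4p - 47, hence p = 13 and Q = 5.
After the shift, demand is Qd = 35 - 2p and supply is Qs = 4p - 21.
Setting them equal: 35 - 2p = 4p - 21 → 56 = 6p, so p = 28/3 ≈ 9.3333 and Q = 49/3 ≈ 16.3333.
ΔQ = 16.3333 − 5 = +11.33.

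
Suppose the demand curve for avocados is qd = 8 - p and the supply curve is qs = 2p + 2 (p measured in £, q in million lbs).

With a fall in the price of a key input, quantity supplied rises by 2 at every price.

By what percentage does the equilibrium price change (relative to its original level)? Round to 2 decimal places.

Solve the original market: 8 - p = 2p + 2, hence p = 2 and q = 6.
The shock moves the curves to qd = 8 - p and qs = 2p + 4.
Equate the new curves: 8 - p = 2p + 4, giving 4 = 3p, p = 4/3 ≈ 1.3333, q = 20/3 ≈ 6.6667.
%Δp = (1.3333 − 2) / 2 × 100 = -33.33%.

-33.33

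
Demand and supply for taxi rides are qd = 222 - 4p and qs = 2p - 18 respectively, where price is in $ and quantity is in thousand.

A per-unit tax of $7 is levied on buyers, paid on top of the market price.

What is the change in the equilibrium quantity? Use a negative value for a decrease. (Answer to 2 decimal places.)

Solve the original market: 222 - 4p = 2p - 18, hence p = 40 and q = 62.
Since buyers pay the price plus the tax, the effective demand curve becomes qd = 194 - 4p.
New equilibrium: 194 - 4p = 2p - 18 ⇒ 212 = 6p ⇒ p = 106/3 ≈ 35.3333, q = 158/3 ≈ 52.6667.
Δq = 52.6667 − 62 = -9.33.

-9.33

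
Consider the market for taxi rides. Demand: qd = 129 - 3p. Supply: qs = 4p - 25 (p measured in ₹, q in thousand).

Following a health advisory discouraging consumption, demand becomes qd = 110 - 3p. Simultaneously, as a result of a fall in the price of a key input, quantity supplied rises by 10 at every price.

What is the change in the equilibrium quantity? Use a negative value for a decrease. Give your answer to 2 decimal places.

-6.57

Original equilibrium: 129 - 3p = 4p - 25 gives 154 = 7p, so p = 22 and q = 63.
The shock moves the curves to qd = 110 - 3p and qs = 4p - 15.
Setting them equal: 110 - 3p = 4p - 15 → 125 = 7p, so p = 125/7 ≈ 17.8571 and q = 395/7 ≈ 56.4286.
Δq = 56.4286 − 63 = -6.57.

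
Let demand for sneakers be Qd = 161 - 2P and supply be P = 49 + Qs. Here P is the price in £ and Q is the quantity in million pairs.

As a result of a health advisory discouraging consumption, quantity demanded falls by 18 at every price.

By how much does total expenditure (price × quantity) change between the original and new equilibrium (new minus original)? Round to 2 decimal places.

-510.00

Before the shock: 161 - 2P = P - 49 ⇒ 210 = 3P ⇒ P = 70, Q = 21.
After the shift, demand is Qd = 143 - 2P and supply is Qs = P - 49.
Equate the new curves: 143 - 2P = P - 49, giving 192 = 3P, P = 64, Q = 15.
Expenditure moves from 70×21 = 1470 to 64×15 = 960; change = -510.00.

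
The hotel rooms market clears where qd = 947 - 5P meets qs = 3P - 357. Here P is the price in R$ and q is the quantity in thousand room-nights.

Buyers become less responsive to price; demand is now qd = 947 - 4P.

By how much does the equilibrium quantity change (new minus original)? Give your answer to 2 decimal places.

+69.86

Initially, 947 - 5P = 3P - 357, so 1304 = 8P and P = 163, q = 132.
With the change applied: demand qd = 947 - 4P, supply qs = 3P - 357.
Equate the new curves: 947 - 4P = 3P - 357, giving 1304 = 7P, P = 1304/7 ≈ 186.2857, q = 1413/7 ≈ 201.8571.
Δq = 201.8571 − 132 = +69.86.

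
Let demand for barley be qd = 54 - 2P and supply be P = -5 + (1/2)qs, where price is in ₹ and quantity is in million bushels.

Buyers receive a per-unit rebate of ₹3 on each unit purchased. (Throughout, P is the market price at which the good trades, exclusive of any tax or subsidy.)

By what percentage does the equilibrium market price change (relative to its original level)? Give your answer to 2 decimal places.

Before the shock: 54 - 2P = 2P + 10 ⇒ 44 = 4P ⇒ P = 11, q = 32.
Since buyers' out-of-pocket price is the market price minus the rebate, the effective demand curve becomes qd = 60 - 2P.
Clearing the new market: 60 - 2P = 2P + 10, so P = 12.5 and q = 35.
%ΔP = (12.5 − 11) / 11 × 100 = +13.64%.

+13.64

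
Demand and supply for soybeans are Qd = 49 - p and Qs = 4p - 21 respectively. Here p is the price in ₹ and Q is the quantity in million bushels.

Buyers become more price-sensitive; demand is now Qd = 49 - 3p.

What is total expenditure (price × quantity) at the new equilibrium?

Solve the original market: 49 - p = 4p - 21, hence p = 14 and Q = 35.
The shock moves the curves to Qd = 49 - 3p and Qs = 4p - 21.
Setting them equal: 49 - 3p = 4p - 21 → 70 = 7p, so p = 10 and Q = 19.
New expenditure = 10 × 19 = 190.

190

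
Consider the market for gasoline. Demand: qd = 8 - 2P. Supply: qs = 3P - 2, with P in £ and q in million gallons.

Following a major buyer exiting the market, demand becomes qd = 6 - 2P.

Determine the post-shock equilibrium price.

Initially, 8 - 2P = 3P - 2, so 10 = 5P and P = 2, q = 4.
The new curves are qd = 6 - 2P (demand) and qs = 3P - 2 (supply).
Setting them equal: 6 - 2P = 3P - 2 → 8 = 5P, so P = 1.6 and q = 2.8.

1.6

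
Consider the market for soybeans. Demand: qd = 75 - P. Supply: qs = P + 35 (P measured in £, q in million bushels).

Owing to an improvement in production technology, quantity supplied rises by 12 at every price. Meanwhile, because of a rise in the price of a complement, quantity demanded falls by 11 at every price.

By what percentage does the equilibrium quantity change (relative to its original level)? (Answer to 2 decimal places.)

Initially, 75 - P = P + 35, so 40 = 2P and P = 20, q = 55.
The new curves are qd = 64 - P (demand) and qs = P + 47 (supply).
Clearing the new market: 64 - P = P + 47, so P = 8.5 and q = 55.5.
%Δq = (55.5 − 55) / 55 × 100 = +0.91%.

+0.91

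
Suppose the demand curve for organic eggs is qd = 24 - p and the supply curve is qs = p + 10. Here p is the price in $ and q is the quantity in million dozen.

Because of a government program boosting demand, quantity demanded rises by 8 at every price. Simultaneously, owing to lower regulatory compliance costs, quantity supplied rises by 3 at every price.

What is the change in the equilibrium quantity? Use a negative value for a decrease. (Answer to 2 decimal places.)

+5.50

Original equilibrium: 24 - p = p + 10 gives 14 = 2p, so p = 7 and q = 17.
With the change applied: demand qd = 32 - p, supply qs = p + 13.
Clearing the new market: 32 - p = p + 13, so p = 9.5 and q = 22.5.
Δq = 22.5 − 17 = +5.50.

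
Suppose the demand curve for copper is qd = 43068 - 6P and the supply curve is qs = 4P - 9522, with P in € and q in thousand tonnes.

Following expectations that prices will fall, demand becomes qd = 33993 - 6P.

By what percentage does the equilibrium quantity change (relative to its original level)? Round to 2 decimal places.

Initially, 43068 - 6P = 4P - 9522, so 52590 = 10P and P = 5259, q = 11514.
The shock moves the curves to qd = 33993 - 6P and qs = 4P - 9522.
Clearing the new market: 33993 - 6P = 4P - 9522, so P = 4351.5 and q = 7884.
%Δq = (7884 − 11514) / 11514 × 100 = -31.53%.

-31.53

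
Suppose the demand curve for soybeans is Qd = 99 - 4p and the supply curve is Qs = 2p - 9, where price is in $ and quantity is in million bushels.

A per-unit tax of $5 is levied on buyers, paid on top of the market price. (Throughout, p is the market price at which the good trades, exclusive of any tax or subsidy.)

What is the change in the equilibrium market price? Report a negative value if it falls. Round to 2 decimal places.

Original equilibrium: 99 - 4p = 2p - 9 gives 108 = 6p, so p = 18 and Q = 27.
Since buyers pay the price plus the tax, the effective demand curve becomes Qd = 79 - 4p.
Clearing the new market: 79 - 4p = 2p - 9, so p = 44/3 ≈ 14.6667 and Q = 61/3 ≈ 20.3333.
Δp = 14.6667 − 18 = -3.33.

-3.33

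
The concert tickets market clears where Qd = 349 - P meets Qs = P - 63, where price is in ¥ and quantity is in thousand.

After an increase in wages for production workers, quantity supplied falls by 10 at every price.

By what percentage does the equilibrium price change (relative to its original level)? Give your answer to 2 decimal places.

+2.43

Original equilibrium: 349 - P = P - 63 gives 412 = 2P, so P = 206 and Q = 143.
With the change applied: demand Qd = 349 - P, supply Qs = P - 73.
Equate the new curves: 349 - P = P - 73, giving 422 = 2P, P = 211, Q = 138.
%ΔP = (211 − 206) / 206 × 100 = +2.43%.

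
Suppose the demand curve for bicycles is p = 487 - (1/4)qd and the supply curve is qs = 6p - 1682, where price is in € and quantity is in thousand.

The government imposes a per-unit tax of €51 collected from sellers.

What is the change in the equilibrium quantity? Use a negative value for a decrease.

-122.4

Original equilibrium: 1948 - 4p = 6p - 1682 gives 3630 = 10p, so p = 363 and q = 496.
Since sellers keep the price net of the tax, the effective supply curve becomes qs = 6p - 1988.
Equate the new curves: 1948 - 4p = 6p - 1988, giving 3936 = 10p, p = 393.6, q = 373.6.
Δq = 373.6 − 496 = -122.4.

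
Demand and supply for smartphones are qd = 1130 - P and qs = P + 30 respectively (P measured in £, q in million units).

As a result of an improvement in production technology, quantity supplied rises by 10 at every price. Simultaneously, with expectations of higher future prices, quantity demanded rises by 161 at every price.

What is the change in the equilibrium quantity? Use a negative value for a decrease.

+85.5

Original equilibrium: 1130 - P = P + 30 gives 1100 = 2P, so P = 550 and q = 580.
The new curves are qd = 1291 - P (demand) and qs = P + 40 (supply).
Setting them equal: 1291 - P = P + 40 → 1251 = 2P, so P = 625.5 and q = 665.5.
Δq = 665.5 − 580 = +85.5.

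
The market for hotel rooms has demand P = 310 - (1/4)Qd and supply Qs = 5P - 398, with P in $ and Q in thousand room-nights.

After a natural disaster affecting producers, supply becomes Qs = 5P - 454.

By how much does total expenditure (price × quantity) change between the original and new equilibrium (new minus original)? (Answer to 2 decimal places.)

-1498.86

Solve the original market: 1240 - 4P = 5P - 398, hence P = 182 and Q = 512.
After the shift, demand is Qd = 1240 - 4P and supply is Qs = 5P - 454.
Setting them equal: 1240 - 4P = 5P - 454 → 1694 = 9P, so P = 1694/9 ≈ 188.2222 and Q = 4384/9 ≈ 487.1111.
Expenditure moves from 182×512 = 93184 to 188.2222×487.1111 = 91685.1358; change = -1498.86.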